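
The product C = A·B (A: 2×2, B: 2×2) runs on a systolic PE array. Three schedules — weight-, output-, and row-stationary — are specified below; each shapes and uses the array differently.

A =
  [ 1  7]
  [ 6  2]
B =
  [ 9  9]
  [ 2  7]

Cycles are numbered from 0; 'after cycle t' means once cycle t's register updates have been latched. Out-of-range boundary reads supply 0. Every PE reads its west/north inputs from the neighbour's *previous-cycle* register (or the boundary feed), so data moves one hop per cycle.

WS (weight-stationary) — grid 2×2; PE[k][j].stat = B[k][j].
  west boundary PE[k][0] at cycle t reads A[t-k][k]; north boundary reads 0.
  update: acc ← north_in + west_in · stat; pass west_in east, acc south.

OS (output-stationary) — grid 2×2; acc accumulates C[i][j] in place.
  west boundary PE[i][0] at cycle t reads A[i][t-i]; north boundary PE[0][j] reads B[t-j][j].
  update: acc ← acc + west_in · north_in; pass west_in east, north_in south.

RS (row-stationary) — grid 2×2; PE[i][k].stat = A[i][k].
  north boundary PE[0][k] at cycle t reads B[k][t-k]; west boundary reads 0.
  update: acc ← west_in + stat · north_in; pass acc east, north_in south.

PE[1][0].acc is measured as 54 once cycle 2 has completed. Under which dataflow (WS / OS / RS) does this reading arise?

WS [2×2] PE[1][0] across cycles:
  cycle 0: PE[1][0] → acc 0, east 0, south 0
  cycle 1: PE[1][0] → acc 23, east 7, south 23
  cycle 2: PE[1][0] → acc 58, east 2, south 58
OS [2×2] PE[1][0] across cycles:
  cycle 0: PE[1][0] → acc 0, east 0, south 0
  cycle 1: PE[1][0] → acc 54, east 6, south 9
  cycle 2: PE[1][0] → acc 58, east 2, south 2
RS [2×2] PE[1][0] across cycles:
  cycle 0: PE[1][0] → acc 0, east 0, south 0
  cycle 1: PE[1][0] → acc 54, east 54, south 9
  cycle 2: PE[1][0] → acc 54, east 54, south 9

dataflow = RS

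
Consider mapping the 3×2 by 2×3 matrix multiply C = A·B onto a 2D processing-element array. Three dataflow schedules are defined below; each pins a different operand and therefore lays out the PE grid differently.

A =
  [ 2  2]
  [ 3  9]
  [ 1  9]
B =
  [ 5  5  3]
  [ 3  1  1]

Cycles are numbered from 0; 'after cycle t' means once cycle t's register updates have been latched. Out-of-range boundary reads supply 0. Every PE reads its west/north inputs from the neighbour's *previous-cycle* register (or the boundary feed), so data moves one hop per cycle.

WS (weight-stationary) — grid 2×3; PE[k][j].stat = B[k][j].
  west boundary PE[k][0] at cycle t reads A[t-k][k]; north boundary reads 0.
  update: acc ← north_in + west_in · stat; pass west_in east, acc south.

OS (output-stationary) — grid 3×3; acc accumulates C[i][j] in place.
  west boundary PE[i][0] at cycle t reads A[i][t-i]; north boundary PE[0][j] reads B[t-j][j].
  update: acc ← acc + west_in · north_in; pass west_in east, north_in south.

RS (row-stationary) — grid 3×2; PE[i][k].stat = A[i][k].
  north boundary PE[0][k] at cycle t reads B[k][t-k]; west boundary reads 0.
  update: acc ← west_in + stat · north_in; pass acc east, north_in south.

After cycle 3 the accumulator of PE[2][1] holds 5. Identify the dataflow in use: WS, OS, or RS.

dataflow = OS

WS: PE[2][1] is outside its 2×3 grid.
Under OS (3×3), PE[2][1]:
  t=0 PE[2][1]: acc=0 h=0 v=0
  t=1 PE[2][1]: acc=0 h=0 v=0
  t=2 PE[2][1]: acc=0 h=0 v=0
  t=3 PE[2][1]: acc=5 h=1 v=5
Under RS (3×2), PE[2][1]:
  t=0 PE[2][1]: acc=0 h=0 v=0
  t=1 PE[2][1]: acc=0 h=0 v=0
  t=2 PE[2][1]: acc=0 h=0 v=0
  t=3 PE[2][1]: acc=32 h=32 v=3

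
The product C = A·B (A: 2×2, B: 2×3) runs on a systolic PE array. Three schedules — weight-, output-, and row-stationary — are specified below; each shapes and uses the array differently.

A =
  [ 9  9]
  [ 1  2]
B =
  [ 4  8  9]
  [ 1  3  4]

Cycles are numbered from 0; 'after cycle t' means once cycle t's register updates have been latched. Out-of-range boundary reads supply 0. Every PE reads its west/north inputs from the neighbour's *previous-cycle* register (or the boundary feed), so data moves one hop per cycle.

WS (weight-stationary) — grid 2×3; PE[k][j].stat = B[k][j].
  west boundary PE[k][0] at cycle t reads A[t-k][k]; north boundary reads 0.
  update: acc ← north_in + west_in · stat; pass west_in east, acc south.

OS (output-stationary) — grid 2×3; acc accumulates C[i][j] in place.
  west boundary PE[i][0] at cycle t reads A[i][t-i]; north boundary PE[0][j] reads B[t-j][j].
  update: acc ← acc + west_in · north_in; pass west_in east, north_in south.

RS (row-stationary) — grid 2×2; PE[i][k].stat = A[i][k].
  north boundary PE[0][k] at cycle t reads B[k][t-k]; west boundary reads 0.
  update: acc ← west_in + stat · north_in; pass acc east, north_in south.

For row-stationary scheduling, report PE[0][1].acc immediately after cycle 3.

PE[0][1].acc = 117

Tracing RS — 2×2 array, target PE[0][1]:
  t=0 PE[0][0]: acc=36 h=36 v=4
  t=0 PE[0][1]: acc=0 h=0 v=0
  t=1 PE[0][0]: acc=72 h=72 v=8
  t=1 PE[0][1]: acc=45 h=45 v=1
  t=2 PE[0][0]: acc=81 h=81 v=9
  t=2 PE[0][1]: acc=99 h=99 v=3
  t=3 PE[0][0]: acc=0 h=0 v=0
  t=3 PE[0][1]: acc=117 h=117 v=4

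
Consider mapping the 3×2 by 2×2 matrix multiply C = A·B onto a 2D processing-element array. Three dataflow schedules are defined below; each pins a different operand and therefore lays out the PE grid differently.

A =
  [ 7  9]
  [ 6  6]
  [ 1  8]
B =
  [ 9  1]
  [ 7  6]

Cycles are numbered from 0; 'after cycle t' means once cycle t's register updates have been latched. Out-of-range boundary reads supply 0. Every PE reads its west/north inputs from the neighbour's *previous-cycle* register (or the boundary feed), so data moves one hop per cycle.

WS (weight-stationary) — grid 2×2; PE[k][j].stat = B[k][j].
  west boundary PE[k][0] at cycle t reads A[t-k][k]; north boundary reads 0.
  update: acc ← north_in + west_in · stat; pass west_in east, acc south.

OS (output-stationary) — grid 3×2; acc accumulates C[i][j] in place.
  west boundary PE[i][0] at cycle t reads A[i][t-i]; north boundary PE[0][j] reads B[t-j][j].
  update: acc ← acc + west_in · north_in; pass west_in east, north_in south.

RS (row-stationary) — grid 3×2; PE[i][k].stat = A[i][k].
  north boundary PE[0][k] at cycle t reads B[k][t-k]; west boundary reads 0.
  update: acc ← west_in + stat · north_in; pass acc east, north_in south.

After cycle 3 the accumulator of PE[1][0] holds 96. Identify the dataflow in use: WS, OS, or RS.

WS [2×2] PE[1][0] across cycles:
  @0  [1,0]  acc 0  |  →0  ↓0
  @1  [1,0]  acc 126  |  →9  ↓126
  @2  [1,0]  acc 96  |  →6  ↓96
  @3  [1,0]  acc 65  |  →8  ↓65
OS [3×2] PE[1][0] across cycles:
  @0  [1,0]  acc 0  |  →0  ↓0
  @1  [1,0]  acc 54  |  →6  ↓9
  @2  [1,0]  acc 96  |  →6  ↓7
  @3  [1,0]  acc 96  |  →0  ↓0
RS [3×2] PE[1][0] across cycles:
  @0  [1,0]  acc 0  |  →0  ↓0
  @1  [1,0]  acc 54  |  →54  ↓9
  @2  [1,0]  acc 6  |  →6  ↓1
  @3  [1,0]  acc 0  |  →0  ↓0

dataflow = OS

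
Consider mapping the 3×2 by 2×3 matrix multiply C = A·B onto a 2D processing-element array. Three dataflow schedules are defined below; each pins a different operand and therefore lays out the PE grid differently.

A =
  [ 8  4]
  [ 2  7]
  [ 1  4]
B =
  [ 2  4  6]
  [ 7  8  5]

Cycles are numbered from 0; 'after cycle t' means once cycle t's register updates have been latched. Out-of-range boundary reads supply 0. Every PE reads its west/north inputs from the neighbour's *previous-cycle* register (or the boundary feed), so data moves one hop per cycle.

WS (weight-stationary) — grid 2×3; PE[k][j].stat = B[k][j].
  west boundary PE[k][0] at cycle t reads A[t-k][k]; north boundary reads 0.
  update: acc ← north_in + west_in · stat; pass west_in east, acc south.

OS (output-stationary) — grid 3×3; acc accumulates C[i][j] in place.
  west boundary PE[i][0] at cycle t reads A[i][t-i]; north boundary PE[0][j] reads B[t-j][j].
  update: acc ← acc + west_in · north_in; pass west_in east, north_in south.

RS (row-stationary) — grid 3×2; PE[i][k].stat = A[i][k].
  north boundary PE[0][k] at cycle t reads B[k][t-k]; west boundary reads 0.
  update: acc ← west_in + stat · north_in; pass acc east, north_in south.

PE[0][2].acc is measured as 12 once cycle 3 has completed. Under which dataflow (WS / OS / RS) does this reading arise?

dataflow = WS

WS [2×3] PE[0][2] across cycles:
  cycle 0: PE[0][2] → acc 0, east 0, south 0
  cycle 1: PE[0][2] → acc 0, east 0, south 0
  cycle 2: PE[0][2] → acc 48, east 8, south 48
  cycle 3: PE[0][2] → acc 12, east 2, south 12
OS [3×3] PE[0][2] across cycles:
  cycle 0: PE[0][2] → acc 0, east 0, south 0
  cycle 1: PE[0][2] → acc 0, east 0, south 0
  cycle 2: PE[0][2] → acc 48, east 8, south 6
  cycle 3: PE[0][2] → acc 68, east 4, south 5
RS (3×2): PE[0][2] does not exist.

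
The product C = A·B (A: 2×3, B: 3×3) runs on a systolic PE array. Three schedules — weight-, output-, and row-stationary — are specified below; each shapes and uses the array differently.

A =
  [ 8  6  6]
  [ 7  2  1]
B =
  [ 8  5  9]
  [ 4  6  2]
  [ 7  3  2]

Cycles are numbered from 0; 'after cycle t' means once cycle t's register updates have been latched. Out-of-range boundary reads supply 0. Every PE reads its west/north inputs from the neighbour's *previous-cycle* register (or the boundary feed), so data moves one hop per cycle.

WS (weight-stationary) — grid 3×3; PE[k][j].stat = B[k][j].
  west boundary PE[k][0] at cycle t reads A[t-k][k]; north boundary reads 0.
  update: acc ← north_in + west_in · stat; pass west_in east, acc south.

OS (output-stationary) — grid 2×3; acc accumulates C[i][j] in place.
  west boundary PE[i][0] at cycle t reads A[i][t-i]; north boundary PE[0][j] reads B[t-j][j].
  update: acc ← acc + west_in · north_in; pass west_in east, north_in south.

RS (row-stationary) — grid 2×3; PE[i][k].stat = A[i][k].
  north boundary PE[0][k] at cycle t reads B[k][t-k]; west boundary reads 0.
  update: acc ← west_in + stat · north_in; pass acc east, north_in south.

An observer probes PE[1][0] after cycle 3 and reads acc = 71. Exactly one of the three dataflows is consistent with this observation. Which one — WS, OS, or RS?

Under WS (3×3), PE[1][0]:
  [0] (1,0) acc=0 (h:0 v:0)
  [1] (1,0) acc=88 (h:6 v:88)
  [2] (1,0) acc=64 (h:2 v:64)
  [3] (1,0) acc=0 (h:0 v:0)
Under OS (2×3), PE[1][0]:
  [0] (1,0) acc=0 (h:0 v:0)
  [1] (1,0) acc=56 (h:7 v:8)
  [2] (1,0) acc=64 (h:2 v:4)
  [3] (1,0) acc=71 (h:1 v:7)
Under RS (2×3), PE[1][0]:
  [0] (1,0) acc=0 (h:0 v:0)
  [1] (1,0) acc=56 (h:56 v:8)
  [2] (1,0) acc=35 (h:35 v:5)
  [3] (1,0) acc=63 (h:63 v:9)

dataflow = OS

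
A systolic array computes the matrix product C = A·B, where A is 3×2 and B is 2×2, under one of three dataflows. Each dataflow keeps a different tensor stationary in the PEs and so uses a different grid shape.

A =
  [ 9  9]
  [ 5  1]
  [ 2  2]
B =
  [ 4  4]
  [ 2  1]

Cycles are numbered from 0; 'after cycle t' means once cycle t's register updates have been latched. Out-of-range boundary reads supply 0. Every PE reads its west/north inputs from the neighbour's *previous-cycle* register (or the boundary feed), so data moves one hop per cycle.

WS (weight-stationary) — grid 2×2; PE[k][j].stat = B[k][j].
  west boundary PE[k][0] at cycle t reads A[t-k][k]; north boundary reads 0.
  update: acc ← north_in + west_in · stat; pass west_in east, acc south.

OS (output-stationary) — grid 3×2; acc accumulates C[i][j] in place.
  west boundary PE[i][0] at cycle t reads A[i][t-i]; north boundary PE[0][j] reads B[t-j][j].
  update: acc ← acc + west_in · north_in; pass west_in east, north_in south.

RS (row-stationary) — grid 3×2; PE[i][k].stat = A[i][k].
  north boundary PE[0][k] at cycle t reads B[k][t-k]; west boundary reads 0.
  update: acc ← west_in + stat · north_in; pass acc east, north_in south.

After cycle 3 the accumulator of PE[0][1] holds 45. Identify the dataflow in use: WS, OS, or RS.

dataflow = OS

WS [2×2] PE[0][1] across cycles:
  0: (0,1).acc=0  regs=<0,0>
  1: (0,1).acc=36  regs=<9,36>
  2: (0,1).acc=20  regs=<5,20>
  3: (0,1).acc=8  regs=<2,8>
OS [3×2] PE[0][1] across cycles:
  0: (0,1).acc=0  regs=<0,0>
  1: (0,1).acc=36  regs=<9,4>
  2: (0,1).acc=45  regs=<9,1>
  3: (0,1).acc=45  regs=<0,0>
RS [3×2] PE[0][1] across cycles:
  0: (0,1).acc=0  regs=<0,0>
  1: (0,1).acc=54  regs=<54,2>
  2: (0,1).acc=45  regs=<45,1>
  3: (0,1).acc=0  regs=<0,0>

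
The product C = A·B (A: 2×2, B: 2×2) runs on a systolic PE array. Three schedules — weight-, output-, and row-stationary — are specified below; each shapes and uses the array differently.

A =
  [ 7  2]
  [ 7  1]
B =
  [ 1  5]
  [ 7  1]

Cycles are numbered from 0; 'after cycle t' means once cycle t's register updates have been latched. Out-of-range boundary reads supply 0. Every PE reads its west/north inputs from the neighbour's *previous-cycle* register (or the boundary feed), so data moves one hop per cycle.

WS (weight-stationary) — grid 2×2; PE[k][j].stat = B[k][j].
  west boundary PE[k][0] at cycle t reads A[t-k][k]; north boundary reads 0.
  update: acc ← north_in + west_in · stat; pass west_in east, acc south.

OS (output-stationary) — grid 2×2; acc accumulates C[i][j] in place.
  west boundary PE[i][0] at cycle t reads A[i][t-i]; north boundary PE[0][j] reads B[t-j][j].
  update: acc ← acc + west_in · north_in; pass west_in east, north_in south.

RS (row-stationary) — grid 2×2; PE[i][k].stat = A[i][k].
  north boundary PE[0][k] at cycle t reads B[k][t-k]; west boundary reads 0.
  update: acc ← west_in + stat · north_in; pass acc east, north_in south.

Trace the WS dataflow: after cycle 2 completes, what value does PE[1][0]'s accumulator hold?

Tracing WS — 2×2 array, target PE[1][0]:
  c0 r0c0: 7 / 7 / 7
  c0 r1c0: 0 / 0 / 0
  c1 r0c0: 7 / 7 / 7
  c1 r1c0: 21 / 2 / 21
  c2 r0c0: 0 / 0 / 0
  c2 r1c0: 14 / 1 / 14

PE[1][0].acc = 14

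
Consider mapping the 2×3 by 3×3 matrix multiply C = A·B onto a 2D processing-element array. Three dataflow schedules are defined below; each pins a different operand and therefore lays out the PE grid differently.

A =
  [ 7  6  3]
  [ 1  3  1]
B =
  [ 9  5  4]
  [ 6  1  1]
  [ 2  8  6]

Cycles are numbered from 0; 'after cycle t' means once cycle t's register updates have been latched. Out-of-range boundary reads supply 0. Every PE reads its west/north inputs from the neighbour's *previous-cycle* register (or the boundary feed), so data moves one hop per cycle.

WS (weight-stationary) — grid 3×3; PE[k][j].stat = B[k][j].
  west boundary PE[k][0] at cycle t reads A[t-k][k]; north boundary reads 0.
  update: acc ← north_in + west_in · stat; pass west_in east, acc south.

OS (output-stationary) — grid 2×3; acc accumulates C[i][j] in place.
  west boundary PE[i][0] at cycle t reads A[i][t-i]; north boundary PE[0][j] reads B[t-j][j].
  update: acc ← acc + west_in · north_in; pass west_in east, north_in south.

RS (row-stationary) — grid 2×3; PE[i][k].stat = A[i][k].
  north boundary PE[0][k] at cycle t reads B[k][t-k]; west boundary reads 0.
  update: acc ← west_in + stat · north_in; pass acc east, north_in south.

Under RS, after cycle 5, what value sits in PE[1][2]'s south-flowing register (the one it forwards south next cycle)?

RS (2×3). Following PE[1][2] plus its west/north inputs:
  cycle 0: PE[0][2] → acc 0, east 0, south 0
  cycle 0: PE[1][1] → acc 0, east 0, south 0
  cycle 0: PE[1][2] → acc 0, east 0, south 0
  cycle 1: PE[0][2] → acc 0, east 0, south 0
  cycle 1: PE[1][1] → acc 0, east 0, south 0
  cycle 1: PE[1][2] → acc 0, east 0, south 0
  cycle 2: PE[0][2] → acc 105, east 105, south 2
  cycle 2: PE[1][1] → acc 27, east 27, south 6
  cycle 2: PE[1][2] → acc 0, east 0, south 0
  cycle 3: PE[0][2] → acc 65, east 65, south 8
  cycle 3: PE[1][1] → acc 8, east 8, south 1
  cycle 3: PE[1][2] → acc 29, east 29, south 2
  cycle 4: PE[0][2] → acc 52, east 52, south 6
  cycle 4: PE[1][1] → acc 7, east 7, south 1
  cycle 4: PE[1][2] → acc 16, east 16, south 8
  cycle 5: PE[0][2] → acc 0, east 0, south 0
  cycle 5: PE[1][1] → acc 0, east 0, south 0
  cycle 5: PE[1][2] → acc 13, east 13, south 6

register = 6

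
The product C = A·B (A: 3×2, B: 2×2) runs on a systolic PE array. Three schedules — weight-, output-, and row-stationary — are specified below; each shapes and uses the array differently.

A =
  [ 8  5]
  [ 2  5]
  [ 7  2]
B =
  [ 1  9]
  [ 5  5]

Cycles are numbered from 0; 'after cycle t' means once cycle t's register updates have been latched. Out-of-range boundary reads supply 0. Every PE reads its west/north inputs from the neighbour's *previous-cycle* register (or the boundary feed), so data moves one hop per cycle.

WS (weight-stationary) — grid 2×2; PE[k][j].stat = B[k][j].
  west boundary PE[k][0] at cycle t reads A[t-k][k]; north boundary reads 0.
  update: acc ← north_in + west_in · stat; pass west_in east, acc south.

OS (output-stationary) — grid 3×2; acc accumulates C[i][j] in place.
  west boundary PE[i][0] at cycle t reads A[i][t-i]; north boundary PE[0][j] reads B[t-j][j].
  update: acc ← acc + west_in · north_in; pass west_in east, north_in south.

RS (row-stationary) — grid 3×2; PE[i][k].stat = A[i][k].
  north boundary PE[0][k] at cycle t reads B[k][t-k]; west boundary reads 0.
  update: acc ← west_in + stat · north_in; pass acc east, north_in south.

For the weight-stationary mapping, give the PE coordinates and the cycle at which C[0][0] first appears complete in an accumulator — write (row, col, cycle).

(row, col, cycle) = (1, 0, 1)

Under WS, C[0][0] lands at PE[1][0]:
  0: (1,0).acc=0  regs=<0,0>
  1: (1,0).acc=33  regs=<5,33>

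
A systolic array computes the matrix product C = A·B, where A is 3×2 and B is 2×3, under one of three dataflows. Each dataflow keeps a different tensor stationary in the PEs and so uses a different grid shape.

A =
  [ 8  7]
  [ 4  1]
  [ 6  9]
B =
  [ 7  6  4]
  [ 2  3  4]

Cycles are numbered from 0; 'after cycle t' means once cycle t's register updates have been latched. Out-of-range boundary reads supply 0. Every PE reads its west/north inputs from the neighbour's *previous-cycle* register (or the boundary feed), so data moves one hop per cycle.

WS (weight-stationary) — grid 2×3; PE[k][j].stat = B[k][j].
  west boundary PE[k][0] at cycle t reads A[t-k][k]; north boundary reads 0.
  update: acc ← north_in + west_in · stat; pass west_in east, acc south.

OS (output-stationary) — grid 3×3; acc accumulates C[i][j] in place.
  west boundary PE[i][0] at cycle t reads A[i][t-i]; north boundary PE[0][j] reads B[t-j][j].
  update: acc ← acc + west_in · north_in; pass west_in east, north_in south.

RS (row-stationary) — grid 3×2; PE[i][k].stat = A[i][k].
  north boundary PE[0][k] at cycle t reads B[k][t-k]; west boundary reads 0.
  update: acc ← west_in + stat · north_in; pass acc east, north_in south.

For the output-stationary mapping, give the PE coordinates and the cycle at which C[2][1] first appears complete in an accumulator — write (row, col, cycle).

Under OS, C[2][1] lands at PE[2][1]:
  step 0 · PE2,1: acc=0; fwd→0 fwd↓0
  step 1 · PE2,1: acc=0; fwd→0 fwd↓0
  step 2 · PE2,1: acc=0; fwd→0 fwd↓0
  step 3 · PE2,1: acc=36; fwd→6 fwd↓6
  step 4 · PE2,1: acc=63; fwd→9 fwd↓3

(row, col, cycle) = (2, 1, 4)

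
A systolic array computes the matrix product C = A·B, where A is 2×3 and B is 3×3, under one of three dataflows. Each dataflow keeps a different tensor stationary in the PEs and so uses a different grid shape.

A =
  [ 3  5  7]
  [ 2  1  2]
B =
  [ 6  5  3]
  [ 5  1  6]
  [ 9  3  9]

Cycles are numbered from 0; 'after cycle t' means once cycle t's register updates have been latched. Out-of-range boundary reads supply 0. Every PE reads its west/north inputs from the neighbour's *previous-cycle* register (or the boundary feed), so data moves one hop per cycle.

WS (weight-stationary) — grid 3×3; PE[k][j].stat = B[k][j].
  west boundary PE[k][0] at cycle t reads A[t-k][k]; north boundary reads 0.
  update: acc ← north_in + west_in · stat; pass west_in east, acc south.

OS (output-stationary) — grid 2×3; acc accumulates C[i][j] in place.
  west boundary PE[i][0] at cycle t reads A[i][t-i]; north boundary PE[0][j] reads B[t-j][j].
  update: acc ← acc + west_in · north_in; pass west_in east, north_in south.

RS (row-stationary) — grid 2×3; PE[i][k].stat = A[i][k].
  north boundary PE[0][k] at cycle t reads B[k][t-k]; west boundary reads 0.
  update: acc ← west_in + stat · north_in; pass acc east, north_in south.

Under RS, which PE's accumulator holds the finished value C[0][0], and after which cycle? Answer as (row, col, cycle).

(row, col, cycle) = (0, 2, 2)

RS — PE[0][2] is where C[0][0] collects:
  cycle 0: PE[0][2] → acc 0, east 0, south 0
  cycle 1: PE[0][2] → acc 0, east 0, south 0
  cycle 2: PE[0][2] → acc 106, east 106, south 9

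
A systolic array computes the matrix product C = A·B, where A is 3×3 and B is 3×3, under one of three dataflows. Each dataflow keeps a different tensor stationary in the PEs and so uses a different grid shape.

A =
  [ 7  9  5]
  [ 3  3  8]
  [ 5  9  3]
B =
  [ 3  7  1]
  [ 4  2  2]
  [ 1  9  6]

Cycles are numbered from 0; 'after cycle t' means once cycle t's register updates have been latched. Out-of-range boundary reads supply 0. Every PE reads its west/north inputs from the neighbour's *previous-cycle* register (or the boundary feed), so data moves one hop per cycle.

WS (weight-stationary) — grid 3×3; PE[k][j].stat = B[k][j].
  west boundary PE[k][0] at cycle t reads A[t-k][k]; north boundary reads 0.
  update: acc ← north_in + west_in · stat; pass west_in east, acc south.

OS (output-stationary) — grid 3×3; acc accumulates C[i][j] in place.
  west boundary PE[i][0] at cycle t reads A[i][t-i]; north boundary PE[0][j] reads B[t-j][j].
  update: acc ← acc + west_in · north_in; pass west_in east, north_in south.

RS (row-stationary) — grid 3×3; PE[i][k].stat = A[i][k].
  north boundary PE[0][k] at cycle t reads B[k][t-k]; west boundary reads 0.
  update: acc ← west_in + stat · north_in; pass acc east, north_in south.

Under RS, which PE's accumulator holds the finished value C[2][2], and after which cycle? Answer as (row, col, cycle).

(row, col, cycle) = (2, 2, 6)

RS: C[2][2] accumulates in PE[2][2]:
  t=0 PE[2][2]: acc=0 h=0 v=0
  t=1 PE[2][2]: acc=0 h=0 v=0
  t=2 PE[2][2]: acc=0 h=0 v=0
  t=3 PE[2][2]: acc=0 h=0 v=0
  t=4 PE[2][2]: acc=54 h=54 v=1
  t=5 PE[2][2]: acc=80 h=80 v=9
  t=6 PE[2][2]: acc=41 h=41 v=6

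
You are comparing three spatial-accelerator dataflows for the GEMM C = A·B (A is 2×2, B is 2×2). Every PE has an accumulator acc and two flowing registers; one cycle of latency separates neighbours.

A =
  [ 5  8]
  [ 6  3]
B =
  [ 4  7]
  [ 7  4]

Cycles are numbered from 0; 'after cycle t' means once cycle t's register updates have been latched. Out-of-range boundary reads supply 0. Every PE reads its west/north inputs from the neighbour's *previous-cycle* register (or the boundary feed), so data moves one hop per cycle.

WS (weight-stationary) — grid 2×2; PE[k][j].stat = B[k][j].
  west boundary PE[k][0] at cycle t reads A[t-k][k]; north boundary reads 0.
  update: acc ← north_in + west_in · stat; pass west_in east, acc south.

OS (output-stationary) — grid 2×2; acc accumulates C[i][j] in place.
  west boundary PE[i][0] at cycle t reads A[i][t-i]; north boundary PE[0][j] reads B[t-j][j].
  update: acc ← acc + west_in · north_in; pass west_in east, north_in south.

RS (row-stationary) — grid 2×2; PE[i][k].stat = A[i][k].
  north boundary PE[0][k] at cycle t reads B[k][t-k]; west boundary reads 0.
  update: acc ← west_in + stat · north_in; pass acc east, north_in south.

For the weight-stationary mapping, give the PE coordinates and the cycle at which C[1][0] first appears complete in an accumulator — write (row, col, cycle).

(row, col, cycle) = (1, 0, 2)

WS — PE[1][0] is where C[1][0] collects:
  t=0 PE[1][0]: acc=0 h=0 v=0
  t=1 PE[1][0]: acc=76 h=8 v=76
  t=2 PE[1][0]: acc=45 h=3 v=45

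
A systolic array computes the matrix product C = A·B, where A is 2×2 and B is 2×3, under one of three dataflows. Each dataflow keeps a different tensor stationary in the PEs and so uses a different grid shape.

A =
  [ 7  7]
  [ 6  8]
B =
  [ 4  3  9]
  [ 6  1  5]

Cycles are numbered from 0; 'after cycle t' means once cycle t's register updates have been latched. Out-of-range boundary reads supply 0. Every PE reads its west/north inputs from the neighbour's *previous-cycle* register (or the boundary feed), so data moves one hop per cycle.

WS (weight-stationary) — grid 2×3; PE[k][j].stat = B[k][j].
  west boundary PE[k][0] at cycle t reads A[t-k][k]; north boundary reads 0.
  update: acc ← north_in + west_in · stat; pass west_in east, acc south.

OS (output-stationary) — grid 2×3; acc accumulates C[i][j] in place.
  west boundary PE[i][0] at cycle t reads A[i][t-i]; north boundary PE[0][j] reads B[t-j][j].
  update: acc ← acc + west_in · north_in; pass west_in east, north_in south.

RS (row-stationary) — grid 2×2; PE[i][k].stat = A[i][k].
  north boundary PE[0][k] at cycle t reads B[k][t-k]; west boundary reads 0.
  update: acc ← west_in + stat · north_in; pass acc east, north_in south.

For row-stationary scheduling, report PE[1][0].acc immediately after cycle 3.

PE[1][0].acc = 54

RS (2×2). Following PE[1][0] plus its west/north inputs:
  cycle 0: PE[0][0] → acc 28, east 28, south 4
  cycle 0: PE[1][0] → acc 0, east 0, south 0
  cycle 1: PE[0][0] → acc 21, east 21, south 3
  cycle 1: PE[1][0] → acc 24, east 24, south 4
  cycle 2: PE[0][0] → acc 63, east 63, south 9
  cycle 2: PE[1][0] → acc 18, east 18, south 3
  cycle 3: PE[0][0] → acc 0, east 0, south 0
  cycle 3: PE[1][0] → acc 54, east 54, south 9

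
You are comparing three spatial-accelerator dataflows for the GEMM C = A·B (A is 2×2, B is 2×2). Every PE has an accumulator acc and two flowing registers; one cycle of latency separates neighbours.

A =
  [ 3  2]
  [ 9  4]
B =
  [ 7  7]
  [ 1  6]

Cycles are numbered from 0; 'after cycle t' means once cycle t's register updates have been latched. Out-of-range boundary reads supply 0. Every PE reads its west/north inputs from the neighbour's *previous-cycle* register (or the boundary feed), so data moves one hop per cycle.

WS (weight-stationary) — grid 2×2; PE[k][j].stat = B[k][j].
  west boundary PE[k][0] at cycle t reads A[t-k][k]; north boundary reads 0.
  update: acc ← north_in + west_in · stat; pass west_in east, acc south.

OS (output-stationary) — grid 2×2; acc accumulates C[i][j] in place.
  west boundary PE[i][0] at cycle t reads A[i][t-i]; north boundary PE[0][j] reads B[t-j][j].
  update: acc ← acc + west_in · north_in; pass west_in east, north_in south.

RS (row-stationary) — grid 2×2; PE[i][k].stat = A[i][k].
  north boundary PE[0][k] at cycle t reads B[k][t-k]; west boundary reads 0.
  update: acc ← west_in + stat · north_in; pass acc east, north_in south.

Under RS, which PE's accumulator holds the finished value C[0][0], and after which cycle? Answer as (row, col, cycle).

(row, col, cycle) = (0, 1, 1)

Under RS, C[0][0] lands at PE[0][1]:
  cycle 0: PE[0][1] → acc 0, east 0, south 0
  cycle 1: PE[0][1] → acc 23, east 23, south 1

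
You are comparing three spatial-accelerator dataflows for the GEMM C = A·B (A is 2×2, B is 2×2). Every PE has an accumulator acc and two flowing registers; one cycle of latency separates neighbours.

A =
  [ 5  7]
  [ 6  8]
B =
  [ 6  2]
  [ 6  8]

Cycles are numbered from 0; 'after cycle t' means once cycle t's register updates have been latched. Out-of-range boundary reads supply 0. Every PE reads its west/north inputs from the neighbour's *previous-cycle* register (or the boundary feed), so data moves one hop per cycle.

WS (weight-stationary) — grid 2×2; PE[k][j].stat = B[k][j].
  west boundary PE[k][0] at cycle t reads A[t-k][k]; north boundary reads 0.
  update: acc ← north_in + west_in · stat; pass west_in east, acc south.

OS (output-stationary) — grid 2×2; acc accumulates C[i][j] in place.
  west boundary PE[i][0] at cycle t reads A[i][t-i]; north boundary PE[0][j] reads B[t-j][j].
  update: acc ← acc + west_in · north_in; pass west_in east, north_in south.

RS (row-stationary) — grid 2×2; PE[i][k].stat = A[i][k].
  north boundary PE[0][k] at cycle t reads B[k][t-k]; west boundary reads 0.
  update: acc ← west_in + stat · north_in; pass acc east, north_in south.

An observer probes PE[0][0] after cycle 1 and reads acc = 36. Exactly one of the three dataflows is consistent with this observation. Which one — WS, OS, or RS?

dataflow = WS

— WS: 2×2; PE[0][0] trace:
  step 0 · PE0,0: acc=30; fwd→5 fwd↓30
  step 1 · PE0,0: acc=36; fwd→6 fwd↓36
— OS: 2×2; PE[0][0] trace:
  step 0 · PE0,0: acc=30; fwd→5 fwd↓6
  step 1 · PE0,0: acc=72; fwd→7 fwd↓6
— RS: 2×2; PE[0][0] trace:
  step 0 · PE0,0: acc=30; fwd→30 fwd↓6
  step 1 · PE0,0: acc=10; fwd→10 fwd↓2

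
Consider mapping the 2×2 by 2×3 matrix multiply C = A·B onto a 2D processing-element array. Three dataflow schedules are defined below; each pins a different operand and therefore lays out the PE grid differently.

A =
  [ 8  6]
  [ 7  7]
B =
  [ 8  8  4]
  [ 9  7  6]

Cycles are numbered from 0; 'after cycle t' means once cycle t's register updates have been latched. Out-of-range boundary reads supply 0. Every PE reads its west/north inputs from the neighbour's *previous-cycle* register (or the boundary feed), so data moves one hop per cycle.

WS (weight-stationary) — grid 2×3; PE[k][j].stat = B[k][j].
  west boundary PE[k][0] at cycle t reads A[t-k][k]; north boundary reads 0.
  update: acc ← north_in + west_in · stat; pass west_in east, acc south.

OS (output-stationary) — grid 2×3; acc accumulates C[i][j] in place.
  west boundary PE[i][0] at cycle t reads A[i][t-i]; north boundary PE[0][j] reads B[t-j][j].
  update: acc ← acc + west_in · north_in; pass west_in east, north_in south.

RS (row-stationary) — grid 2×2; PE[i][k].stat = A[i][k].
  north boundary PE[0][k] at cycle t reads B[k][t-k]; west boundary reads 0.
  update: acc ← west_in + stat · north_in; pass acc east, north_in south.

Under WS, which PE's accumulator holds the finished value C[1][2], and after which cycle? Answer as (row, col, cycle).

(row, col, cycle) = (1, 2, 4)

WS — PE[1][2] is where C[1][2] collects:
  [0] (1,2) acc=0 (h:0 v:0)
  [1] (1,2) acc=0 (h:0 v:0)
  [2] (1,2) acc=0 (h:0 v:0)
  [3] (1,2) acc=68 (h:6 v:68)
  [4] (1,2) acc=70 (h:7 v:70)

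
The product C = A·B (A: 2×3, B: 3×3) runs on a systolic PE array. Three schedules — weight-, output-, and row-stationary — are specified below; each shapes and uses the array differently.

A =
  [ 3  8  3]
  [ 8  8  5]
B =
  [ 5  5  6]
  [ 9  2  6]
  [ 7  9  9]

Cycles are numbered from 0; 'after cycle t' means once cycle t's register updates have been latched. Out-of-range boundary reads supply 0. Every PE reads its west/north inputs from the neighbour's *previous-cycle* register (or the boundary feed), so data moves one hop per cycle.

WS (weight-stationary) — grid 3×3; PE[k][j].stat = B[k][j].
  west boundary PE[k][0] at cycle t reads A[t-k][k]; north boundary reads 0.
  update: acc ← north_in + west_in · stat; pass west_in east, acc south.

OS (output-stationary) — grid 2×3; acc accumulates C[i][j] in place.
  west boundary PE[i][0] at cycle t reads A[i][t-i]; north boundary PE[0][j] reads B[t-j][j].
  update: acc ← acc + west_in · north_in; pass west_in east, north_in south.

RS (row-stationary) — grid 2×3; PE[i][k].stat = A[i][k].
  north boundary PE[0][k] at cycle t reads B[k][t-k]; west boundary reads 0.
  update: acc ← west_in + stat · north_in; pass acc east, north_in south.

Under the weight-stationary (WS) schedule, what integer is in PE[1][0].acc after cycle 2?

WS on a 3×3 grid — tracing PE[1][0] and its feeders:
  step 0 · PE0,0: acc=15; fwd→3 fwd↓15
  step 0 · PE1,0: acc=0; fwd→0 fwd↓0
  step 1 · PE0,0: acc=40; fwd→8 fwd↓40
  step 1 · PE1,0: acc=87; fwd→8 fwd↓87
  step 2 · PE0,0: acc=0; fwd→0 fwd↓0
  step 2 · PE1,0: acc=112; fwd→8 fwd↓112

PE[1][0].acc = 112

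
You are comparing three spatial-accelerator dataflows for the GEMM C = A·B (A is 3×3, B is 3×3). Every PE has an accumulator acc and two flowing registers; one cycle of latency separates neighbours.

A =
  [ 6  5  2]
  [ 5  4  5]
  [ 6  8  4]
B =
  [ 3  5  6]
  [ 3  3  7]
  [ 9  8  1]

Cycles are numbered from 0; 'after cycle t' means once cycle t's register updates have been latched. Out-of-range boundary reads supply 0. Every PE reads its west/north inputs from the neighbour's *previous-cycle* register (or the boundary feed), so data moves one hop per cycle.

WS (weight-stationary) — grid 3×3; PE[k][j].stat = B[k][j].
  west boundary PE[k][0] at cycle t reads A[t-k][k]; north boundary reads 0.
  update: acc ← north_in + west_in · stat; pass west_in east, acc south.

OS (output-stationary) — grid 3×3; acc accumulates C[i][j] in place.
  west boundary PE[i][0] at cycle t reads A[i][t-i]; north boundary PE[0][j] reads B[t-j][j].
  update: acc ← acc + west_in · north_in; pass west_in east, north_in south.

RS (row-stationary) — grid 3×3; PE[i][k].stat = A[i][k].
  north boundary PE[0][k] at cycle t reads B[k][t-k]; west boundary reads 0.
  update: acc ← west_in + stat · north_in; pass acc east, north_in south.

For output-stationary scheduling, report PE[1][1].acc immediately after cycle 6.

OS (3×3). Following PE[1][1] plus its west/north inputs:
  step 0 · PE0,1: acc=0; fwd→0 fwd↓0
  step 0 · PE1,0: acc=0; fwd→0 fwd↓0
  step 0 · PE1,1: acc=0; fwd→0 fwd↓0
  step 1 · PE0,1: acc=30; fwd→6 fwd↓5
  step 1 · PE1,0: acc=15; fwd→5 fwd↓3
  step 1 · PE1,1: acc=0; fwd→0 fwd↓0
  step 2 · PE0,1: acc=45; fwd→5 fwd↓3
  step 2 · PE1,0: acc=27; fwd→4 fwd↓3
  step 2 · PE1,1: acc=25; fwd→5 fwd↓5
  step 3 · PE0,1: acc=61; fwd→2 fwd↓8
  step 3 · PE1,0: acc=72; fwd→5 fwd↓9
  step 3 · PE1,1: acc=37; fwd→4 fwd↓3
  step 4 · PE0,1: acc=61; fwd→0 fwd↓0
  step 4 · PE1,0: acc=72; fwd→0 fwd↓0
  step 4 · PE1,1: acc=77; fwd→5 fwd↓8
  step 5 · PE0,1: acc=61; fwd→0 fwd↓0
  step 5 · PE1,0: acc=72; fwd→0 fwd↓0
  step 5 · PE1,1: acc=77; fwd→0 fwd↓0
  step 6 · PE0,1: acc=61; fwd→0 fwd↓0
  step 6 · PE1,0: acc=72; fwd→0 fwd↓0
  step 6 · PE1,1: acc=77; fwd→0 fwd↓0

PE[1][1].acc = 77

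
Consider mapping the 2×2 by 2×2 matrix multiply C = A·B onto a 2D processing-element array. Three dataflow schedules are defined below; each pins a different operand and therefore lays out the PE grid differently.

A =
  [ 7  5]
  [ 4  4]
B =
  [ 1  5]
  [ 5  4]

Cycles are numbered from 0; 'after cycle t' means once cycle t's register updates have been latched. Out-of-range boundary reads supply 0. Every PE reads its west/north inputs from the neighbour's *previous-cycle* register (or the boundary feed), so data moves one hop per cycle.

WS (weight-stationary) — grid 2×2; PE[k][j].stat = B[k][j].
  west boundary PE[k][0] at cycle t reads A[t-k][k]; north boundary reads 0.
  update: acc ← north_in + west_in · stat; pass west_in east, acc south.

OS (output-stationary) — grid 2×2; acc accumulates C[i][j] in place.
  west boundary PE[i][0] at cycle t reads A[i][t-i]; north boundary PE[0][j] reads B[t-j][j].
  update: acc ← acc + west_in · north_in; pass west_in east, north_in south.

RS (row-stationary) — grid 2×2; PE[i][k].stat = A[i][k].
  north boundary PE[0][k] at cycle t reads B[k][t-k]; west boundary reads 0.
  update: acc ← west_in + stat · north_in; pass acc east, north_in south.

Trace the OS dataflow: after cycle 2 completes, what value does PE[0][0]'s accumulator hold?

OS on a 2×2 grid — tracing PE[0][0] and its feeders:
  c0 r0c0: 7 / 7 / 1
  c1 r0c0: 32 / 5 / 5
  c2 r0c0: 32 / 0 / 0

PE[0][0].acc = 32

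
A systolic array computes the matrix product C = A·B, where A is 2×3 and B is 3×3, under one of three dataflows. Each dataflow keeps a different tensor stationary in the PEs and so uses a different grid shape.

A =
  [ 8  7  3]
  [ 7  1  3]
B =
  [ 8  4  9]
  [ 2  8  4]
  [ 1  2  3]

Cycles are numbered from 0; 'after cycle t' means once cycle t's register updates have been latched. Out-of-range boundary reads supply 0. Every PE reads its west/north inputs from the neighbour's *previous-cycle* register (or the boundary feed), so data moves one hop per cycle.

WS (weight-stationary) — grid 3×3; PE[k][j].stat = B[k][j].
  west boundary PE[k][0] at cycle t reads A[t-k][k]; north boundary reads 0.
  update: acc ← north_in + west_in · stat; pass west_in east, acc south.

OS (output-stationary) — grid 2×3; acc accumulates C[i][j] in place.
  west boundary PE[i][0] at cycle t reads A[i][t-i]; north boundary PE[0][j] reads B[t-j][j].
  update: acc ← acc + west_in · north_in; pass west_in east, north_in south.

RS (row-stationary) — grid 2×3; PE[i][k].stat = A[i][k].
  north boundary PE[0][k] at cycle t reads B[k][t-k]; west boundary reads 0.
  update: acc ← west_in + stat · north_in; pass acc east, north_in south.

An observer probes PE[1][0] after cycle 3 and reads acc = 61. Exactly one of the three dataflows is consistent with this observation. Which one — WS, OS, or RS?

dataflow = OS

Under WS (3×3), PE[1][0]:
  c0 r1c0: 0 / 0 / 0
  c1 r1c0: 78 / 7 / 78
  c2 r1c0: 58 / 1 / 58
  c3 r1c0: 0 / 0 / 0
Under OS (2×3), PE[1][0]:
  c0 r1c0: 0 / 0 / 0
  c1 r1c0: 56 / 7 / 8
  c2 r1c0: 58 / 1 / 2
  c3 r1c0: 61 / 3 / 1
Under RS (2×3), PE[1][0]:
  c0 r1c0: 0 / 0 / 0
  c1 r1c0: 56 / 56 / 8
  c2 r1c0: 28 / 28 / 4
  c3 r1c0: 63 / 63 / 9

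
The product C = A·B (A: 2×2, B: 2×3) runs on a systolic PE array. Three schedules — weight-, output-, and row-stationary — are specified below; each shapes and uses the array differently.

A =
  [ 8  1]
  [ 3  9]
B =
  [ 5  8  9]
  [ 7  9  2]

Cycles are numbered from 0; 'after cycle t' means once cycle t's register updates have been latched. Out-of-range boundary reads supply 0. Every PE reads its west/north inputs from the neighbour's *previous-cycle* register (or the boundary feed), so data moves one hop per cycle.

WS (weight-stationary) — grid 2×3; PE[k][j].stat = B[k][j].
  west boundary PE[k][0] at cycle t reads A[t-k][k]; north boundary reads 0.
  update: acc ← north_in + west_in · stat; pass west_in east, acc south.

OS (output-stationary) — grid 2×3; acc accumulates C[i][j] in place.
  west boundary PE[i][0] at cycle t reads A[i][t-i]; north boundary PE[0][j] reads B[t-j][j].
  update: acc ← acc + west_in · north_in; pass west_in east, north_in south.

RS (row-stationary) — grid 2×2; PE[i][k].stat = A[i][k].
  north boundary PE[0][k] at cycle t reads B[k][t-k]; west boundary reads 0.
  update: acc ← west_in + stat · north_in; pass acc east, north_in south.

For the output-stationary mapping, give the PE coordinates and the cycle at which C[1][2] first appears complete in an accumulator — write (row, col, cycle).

(row, col, cycle) = (1, 2, 4)

Under OS, C[1][2] lands at PE[1][2]:
  t=0 PE[1][2]: acc=0 h=0 v=0
  t=1 PE[1][2]: acc=0 h=0 v=0
  t=2 PE[1][2]: acc=0 h=0 v=0
  t=3 PE[1][2]: acc=27 h=3 v=9
  t=4 PE[1][2]: acc=45 h=9 v=2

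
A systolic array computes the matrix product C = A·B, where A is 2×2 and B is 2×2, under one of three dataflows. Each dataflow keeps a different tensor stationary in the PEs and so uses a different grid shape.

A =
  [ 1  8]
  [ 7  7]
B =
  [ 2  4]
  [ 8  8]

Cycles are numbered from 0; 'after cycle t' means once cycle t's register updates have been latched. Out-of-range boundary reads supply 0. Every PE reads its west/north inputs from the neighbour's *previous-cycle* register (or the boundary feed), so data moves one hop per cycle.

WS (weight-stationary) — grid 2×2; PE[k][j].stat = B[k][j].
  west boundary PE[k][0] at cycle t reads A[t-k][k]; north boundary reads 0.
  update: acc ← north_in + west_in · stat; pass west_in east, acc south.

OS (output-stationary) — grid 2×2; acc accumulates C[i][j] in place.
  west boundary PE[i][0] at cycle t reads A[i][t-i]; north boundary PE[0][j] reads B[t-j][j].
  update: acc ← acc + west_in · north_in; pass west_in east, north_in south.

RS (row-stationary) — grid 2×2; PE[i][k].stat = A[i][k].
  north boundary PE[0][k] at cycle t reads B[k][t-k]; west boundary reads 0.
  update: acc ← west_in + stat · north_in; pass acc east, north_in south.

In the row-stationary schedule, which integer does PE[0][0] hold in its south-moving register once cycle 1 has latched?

register = 4

Tracing RS — 2×2 array, target PE[0][0]:
  cycle 0: PE[0][0] → acc 2, east 2, south 2
  cycle 1: PE[0][0] → acc 4, east 4, south 4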